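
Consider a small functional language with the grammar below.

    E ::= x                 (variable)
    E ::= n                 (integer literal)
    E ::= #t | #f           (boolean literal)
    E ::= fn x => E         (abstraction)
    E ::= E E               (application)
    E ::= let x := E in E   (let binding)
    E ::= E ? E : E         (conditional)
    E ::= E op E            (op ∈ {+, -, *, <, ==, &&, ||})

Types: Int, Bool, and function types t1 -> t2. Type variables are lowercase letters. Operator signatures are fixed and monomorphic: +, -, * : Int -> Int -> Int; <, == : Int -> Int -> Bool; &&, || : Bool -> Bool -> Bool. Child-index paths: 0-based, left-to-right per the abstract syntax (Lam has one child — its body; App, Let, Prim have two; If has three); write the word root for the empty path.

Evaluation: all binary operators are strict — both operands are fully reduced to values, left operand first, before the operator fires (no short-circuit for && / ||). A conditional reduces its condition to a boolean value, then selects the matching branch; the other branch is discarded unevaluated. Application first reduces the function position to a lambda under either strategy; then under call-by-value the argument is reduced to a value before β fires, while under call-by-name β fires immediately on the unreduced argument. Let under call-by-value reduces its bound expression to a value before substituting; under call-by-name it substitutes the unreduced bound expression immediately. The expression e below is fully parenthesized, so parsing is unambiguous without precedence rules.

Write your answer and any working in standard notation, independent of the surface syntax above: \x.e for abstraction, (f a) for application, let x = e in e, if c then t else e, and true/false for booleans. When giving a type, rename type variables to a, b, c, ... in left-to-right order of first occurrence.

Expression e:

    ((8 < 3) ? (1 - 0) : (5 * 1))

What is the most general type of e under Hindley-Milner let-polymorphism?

Trace:
  unify Int ~ Int
  unify Int ~ Int
  unify Bool ~ Bool
  unify Int ~ Int
  unify Int ~ Int
  unify Int ~ Int
  unify Int ~ Int
  unify Int ~ Int

Answer: Int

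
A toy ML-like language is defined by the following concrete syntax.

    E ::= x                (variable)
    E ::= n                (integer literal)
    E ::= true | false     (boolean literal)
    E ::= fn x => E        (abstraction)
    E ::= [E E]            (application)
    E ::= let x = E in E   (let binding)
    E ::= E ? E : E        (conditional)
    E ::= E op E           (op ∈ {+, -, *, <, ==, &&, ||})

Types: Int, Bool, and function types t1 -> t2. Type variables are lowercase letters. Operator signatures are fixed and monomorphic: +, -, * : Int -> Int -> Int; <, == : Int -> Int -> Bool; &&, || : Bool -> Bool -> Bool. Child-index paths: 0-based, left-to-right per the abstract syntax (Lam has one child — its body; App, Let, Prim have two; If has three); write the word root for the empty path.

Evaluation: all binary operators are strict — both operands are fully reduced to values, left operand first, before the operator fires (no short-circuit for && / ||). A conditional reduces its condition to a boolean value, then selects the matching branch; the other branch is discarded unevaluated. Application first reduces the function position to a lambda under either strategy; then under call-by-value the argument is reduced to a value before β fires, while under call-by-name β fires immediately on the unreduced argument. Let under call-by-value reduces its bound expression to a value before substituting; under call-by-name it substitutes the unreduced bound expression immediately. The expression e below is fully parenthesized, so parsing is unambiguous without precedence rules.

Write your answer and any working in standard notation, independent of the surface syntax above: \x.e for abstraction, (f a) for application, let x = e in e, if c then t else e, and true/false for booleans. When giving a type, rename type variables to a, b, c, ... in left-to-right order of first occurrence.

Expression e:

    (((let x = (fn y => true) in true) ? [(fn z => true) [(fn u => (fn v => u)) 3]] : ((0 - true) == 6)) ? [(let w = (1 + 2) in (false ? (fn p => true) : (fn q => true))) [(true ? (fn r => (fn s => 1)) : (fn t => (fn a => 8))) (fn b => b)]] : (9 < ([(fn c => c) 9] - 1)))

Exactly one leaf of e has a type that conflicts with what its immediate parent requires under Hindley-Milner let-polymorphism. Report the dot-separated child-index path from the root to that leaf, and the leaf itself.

Derivation:
\y._ : a -> Bool
let x : forall. a -> Bool
  unify Bool ~ Bool
\z._ : b -> Bool
u : c
\v._ : d -> c
\u._ : c -> d -> c
  unify c -> d -> c ~ Int -> e
  unify c ~ Int
  unify d -> Int ~ e
_ _ : d -> Int
  unify b -> Bool ~ (d -> Int) -> f
  unify b ~ d -> Int
  unify Bool ~ f
_ _ : Bool
  unify Int ~ Int
  unify Bool ~ Int
  FAIL: mismatch Bool ~ Int

Answer: 0.2.0.1 : true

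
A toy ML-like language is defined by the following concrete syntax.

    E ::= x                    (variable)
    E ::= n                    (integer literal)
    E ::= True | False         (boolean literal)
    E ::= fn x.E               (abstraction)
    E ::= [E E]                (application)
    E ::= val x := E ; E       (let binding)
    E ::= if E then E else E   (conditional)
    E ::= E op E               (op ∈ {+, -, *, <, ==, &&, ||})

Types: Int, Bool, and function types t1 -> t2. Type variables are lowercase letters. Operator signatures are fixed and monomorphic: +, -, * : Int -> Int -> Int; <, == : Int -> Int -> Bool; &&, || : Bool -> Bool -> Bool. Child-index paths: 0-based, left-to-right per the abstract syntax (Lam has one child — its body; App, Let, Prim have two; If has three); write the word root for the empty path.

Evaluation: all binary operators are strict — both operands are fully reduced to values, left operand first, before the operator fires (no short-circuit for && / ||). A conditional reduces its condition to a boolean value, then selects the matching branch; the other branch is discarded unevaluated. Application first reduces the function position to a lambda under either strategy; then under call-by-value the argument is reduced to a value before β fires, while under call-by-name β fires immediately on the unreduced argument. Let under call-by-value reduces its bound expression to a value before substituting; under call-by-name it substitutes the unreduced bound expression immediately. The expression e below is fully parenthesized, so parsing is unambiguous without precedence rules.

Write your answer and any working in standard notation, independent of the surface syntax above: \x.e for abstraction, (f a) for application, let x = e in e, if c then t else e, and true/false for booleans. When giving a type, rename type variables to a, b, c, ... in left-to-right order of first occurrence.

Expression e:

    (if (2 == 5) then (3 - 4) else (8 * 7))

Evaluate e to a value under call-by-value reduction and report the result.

Derivation:
step 0: (if (2 == 5) then (3 - 4) else (8 * 7))
step 1: [delta@0] (if false then (3 - 4) else (8 * 7))
step 2: [if@root] (8 * 7)
step 3: [delta@root] 56

Answer: 56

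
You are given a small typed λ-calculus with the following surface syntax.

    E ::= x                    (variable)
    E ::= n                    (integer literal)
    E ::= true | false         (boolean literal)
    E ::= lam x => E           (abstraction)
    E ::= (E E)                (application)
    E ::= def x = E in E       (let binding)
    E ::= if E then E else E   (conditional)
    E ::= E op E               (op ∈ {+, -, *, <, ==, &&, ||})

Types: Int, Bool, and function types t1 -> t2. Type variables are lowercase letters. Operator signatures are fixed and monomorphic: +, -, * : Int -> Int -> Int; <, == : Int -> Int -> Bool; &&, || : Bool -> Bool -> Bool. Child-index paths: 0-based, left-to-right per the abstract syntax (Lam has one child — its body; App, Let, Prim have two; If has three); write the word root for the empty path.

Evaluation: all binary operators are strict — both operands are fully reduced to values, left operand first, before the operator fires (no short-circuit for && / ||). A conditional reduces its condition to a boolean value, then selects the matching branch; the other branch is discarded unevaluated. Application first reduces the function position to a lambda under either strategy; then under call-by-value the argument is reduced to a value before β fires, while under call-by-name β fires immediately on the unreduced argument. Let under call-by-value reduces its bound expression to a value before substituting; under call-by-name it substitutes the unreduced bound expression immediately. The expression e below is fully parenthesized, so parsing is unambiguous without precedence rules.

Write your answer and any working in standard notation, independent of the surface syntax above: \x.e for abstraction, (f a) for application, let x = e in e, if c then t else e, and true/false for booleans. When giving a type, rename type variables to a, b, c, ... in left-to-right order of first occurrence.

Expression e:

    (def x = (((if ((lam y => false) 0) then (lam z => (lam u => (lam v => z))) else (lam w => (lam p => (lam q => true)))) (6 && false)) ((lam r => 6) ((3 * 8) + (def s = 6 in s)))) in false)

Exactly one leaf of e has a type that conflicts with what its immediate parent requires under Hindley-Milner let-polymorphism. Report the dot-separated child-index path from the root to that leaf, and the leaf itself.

Answer: 0.0.1.0 : 6

Trace:
\y._ : a -> Bool
  unify a -> Bool ~ Int -> b
  unify a ~ Int
  unify Bool ~ b
_ _ : Bool
  unify Bool ~ Bool
z : c
\v._ : e -> c
\u._ : d -> e -> c
\z._ : c -> d -> e -> c
\q._ : h -> Bool
\p._ : g -> h -> Bool
\w._ : f -> g -> h -> Bool
  unify c -> d -> e -> c ~ f -> g -> h -> Bool
  unify c ~ f
  unify d -> e -> f ~ g -> h -> Bool
  unify d ~ g
  unify e -> f ~ h -> Bool
  unify e ~ h
  unify f ~ Bool
  unify Int ~ Bool
  FAIL: mismatch Int ~ Bool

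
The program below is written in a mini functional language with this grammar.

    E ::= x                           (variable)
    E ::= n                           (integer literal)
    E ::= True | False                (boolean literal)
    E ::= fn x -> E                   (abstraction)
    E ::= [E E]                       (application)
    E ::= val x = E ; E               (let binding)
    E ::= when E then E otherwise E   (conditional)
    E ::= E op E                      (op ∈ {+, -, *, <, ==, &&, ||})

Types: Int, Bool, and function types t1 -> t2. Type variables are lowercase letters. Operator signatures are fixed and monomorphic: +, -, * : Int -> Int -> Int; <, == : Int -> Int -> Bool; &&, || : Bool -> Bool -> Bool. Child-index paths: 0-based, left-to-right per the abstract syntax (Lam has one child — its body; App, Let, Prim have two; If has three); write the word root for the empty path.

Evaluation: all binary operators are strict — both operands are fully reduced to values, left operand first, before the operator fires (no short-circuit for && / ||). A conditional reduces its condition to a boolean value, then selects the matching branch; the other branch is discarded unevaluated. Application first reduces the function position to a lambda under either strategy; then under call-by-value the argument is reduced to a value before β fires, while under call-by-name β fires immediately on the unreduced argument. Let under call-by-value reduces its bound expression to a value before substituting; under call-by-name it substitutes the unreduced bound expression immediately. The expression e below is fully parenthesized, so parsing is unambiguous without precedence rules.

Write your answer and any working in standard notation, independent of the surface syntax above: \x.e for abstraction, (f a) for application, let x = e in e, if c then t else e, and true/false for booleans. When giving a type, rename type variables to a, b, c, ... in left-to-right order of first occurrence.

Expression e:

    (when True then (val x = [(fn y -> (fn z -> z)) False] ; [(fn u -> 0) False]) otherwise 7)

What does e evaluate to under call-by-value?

Answer: 0

Working:
step 0: (if true then (let x = ((\y.(\z.z)) false) in ((\u.0) false)) else 7)
step 1: [if@root] (let x = ((\y.(\z.z)) false) in ((\u.0) false))
step 2: [beta@0] (let x = (\z.z) in ((\u.0) false))
step 3: [let@root] ((\u.0) false)
step 4: [beta@root] 0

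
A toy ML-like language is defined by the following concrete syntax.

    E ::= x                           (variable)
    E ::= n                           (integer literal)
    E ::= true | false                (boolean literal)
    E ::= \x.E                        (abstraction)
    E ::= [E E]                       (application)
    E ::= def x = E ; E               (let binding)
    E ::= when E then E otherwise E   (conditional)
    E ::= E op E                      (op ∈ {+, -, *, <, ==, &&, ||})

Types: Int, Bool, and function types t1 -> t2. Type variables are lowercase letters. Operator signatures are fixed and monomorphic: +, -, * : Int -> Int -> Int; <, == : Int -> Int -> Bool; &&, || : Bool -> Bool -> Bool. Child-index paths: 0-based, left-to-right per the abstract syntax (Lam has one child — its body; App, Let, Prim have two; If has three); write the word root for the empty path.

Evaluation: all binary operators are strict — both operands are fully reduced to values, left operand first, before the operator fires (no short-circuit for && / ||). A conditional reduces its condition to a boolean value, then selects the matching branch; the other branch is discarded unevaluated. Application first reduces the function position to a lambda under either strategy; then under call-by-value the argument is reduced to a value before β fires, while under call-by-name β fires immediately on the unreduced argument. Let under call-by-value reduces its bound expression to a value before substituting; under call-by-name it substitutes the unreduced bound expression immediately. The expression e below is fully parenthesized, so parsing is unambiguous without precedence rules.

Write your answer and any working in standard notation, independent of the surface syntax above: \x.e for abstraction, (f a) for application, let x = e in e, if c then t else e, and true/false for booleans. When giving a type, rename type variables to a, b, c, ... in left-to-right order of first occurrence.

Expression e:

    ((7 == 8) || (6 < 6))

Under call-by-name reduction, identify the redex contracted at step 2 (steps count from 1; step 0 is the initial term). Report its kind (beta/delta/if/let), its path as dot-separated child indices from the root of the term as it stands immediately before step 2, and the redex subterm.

Trace:
step 0: ((7 == 8) || (6 < 6))
step 1: [delta@0] (false || (6 < 6))
step 2: [delta@1] (false || false)

Answer: delta at 1 : (6 < 6)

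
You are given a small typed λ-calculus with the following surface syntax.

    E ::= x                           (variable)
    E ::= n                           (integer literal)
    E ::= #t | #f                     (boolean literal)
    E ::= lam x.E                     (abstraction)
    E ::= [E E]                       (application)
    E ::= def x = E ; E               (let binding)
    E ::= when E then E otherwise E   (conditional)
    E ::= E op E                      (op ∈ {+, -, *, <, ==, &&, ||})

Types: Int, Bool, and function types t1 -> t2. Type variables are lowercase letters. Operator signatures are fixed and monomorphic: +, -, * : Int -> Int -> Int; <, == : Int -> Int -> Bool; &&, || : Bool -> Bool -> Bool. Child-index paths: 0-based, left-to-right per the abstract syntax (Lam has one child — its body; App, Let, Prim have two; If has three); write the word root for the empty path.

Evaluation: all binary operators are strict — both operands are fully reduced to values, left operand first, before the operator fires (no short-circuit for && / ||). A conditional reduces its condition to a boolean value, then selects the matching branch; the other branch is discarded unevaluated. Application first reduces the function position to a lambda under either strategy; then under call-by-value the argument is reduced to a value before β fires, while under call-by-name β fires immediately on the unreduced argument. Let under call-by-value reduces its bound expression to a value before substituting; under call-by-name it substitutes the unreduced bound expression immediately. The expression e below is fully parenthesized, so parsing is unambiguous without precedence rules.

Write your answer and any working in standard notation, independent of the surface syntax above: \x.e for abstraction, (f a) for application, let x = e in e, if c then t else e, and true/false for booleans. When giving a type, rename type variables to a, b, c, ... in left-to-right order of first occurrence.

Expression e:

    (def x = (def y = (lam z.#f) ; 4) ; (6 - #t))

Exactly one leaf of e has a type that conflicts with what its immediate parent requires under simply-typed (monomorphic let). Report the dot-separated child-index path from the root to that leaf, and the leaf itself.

Derivation:
\z._ : a -> Bool
let y : a -> Bool
let x : Int
  unify Int ~ Int
  unify Bool ~ Int
  FAIL: mismatch Bool ~ Int

Answer: 1.1 : true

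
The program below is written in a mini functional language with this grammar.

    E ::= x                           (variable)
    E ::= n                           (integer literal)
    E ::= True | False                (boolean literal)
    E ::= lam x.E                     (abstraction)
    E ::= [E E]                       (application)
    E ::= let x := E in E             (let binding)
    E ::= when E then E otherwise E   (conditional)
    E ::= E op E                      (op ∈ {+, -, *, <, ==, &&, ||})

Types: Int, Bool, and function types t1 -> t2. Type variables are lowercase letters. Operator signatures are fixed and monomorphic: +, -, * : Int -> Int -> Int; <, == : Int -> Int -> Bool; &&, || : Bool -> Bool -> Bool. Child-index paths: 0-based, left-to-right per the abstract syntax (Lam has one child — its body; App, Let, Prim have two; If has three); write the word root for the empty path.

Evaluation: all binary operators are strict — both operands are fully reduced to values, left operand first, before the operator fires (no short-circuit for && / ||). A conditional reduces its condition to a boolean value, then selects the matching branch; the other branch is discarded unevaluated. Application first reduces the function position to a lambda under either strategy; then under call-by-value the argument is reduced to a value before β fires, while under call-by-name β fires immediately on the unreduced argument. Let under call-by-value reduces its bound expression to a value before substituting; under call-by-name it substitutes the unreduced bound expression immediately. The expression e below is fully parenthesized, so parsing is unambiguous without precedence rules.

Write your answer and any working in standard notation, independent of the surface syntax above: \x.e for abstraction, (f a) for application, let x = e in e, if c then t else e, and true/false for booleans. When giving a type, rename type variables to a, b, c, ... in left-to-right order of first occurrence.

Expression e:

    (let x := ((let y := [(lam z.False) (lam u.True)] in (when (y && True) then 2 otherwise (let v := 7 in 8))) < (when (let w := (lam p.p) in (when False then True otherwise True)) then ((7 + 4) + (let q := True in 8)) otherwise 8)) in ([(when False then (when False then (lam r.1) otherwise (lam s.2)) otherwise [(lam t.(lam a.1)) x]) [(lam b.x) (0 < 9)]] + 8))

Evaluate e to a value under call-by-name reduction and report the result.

Trace:
step 0: (let x = ((let y = ((\z.false) (\u.true)) in (if (y && true) then 2 else (let v = 7 in 8))) < (if (let w = (\p.p) in (if false then true else true)) then ((7 + 4) + (let q = true in 8)) else 8)) in (((if false then (if false then (\r.1) else (\s.2)) else ((\t.(\a.1)) x)) ((\b.x) (0 < 9))) + 8))
step 1: [let@root] (((if false then (if false then (\r.1) else (\s.2)) else ((\t.(\a.1)) ((let y = ((\z.false) (\u.true)) in (if (y && true) then 2 else (let v = 7 in 8))) < (if (let w = (\p.p) in (if false then true else true)) then ((7 + 4) + (let q = true in 8)) else 8)))) ((\b.((let y = ((\z.false) (\u.true)) in (if (y && true) then 2 else (let v = 7 in 8))) < (if (let w = (\p.p) in (if false then true else true)) then ((7 + 4) + (let q = true in 8)) else 8))) (0 < 9))) + 8)
step 2: [if@0.0] ((((\t.(\a.1)) ((let y = ((\z.false) (\u.true)) in (if (y && true) then 2 else (let v = 7 in 8))) < (if (let w = (\p.p) in (if false then true else true)) then ((7 + 4) + (let q = true in 8)) else 8))) ((\b.((let y = ((\z.false) (\u.true)) in (if (y && true) then 2 else (let v = 7 in 8))) < (if (let w = (\p.p) in (if false then true else true)) then ((7 + 4) + (let q = true in 8)) else 8))) (0 < 9))) + 8)
step 3: [beta@0.0] (((\a.1) ((\b.((let y = ((\z.false) (\u.true)) in (if (y && true) then 2 else (let v = 7 in 8))) < (if (let w = (\p.p) in (if false then true else true)) then ((7 + 4) + (let q = true in 8)) else 8))) (0 < 9))) + 8)
step 4: [beta@0] (1 + 8)
step 5: [delta@root] 9

Answer: 9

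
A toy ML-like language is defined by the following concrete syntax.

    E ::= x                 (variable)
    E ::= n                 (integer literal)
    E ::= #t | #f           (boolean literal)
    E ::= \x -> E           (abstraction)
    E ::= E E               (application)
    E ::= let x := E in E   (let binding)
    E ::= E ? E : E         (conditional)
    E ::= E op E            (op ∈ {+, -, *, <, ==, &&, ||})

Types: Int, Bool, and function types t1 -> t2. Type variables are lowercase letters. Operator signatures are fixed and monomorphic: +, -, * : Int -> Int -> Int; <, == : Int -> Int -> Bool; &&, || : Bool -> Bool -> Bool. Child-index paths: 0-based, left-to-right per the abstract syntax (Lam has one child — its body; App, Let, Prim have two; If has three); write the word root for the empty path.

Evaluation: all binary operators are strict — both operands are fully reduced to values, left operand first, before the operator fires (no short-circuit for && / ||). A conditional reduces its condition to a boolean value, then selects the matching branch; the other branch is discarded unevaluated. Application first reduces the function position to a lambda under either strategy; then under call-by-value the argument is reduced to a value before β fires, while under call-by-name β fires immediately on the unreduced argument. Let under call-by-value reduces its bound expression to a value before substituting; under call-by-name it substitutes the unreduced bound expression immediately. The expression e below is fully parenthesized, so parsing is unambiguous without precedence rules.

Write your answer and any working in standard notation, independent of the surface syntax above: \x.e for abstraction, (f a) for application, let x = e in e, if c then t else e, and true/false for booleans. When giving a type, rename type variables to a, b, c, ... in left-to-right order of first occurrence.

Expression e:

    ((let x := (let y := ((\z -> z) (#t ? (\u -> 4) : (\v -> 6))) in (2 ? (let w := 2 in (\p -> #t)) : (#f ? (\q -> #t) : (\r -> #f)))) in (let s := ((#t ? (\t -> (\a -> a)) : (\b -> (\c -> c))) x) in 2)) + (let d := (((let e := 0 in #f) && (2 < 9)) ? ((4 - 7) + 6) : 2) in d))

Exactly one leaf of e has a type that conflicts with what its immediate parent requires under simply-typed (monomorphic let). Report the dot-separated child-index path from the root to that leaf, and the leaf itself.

Answer: 0.0.1.0 : 2

Derivation:
z : a
\z._ : a -> a
  unify Bool ~ Bool
\u._ : b -> Int
\v._ : c -> Int
  unify b -> Int ~ c -> Int
  unify b ~ c
  unify Int ~ Int
  unify a -> a ~ (c -> Int) -> d
  unify a ~ c -> Int
  unify c -> Int ~ d
_ _ : c -> Int
let y : c -> Int
  unify Int ~ Bool
  FAIL: mismatch Int ~ Bool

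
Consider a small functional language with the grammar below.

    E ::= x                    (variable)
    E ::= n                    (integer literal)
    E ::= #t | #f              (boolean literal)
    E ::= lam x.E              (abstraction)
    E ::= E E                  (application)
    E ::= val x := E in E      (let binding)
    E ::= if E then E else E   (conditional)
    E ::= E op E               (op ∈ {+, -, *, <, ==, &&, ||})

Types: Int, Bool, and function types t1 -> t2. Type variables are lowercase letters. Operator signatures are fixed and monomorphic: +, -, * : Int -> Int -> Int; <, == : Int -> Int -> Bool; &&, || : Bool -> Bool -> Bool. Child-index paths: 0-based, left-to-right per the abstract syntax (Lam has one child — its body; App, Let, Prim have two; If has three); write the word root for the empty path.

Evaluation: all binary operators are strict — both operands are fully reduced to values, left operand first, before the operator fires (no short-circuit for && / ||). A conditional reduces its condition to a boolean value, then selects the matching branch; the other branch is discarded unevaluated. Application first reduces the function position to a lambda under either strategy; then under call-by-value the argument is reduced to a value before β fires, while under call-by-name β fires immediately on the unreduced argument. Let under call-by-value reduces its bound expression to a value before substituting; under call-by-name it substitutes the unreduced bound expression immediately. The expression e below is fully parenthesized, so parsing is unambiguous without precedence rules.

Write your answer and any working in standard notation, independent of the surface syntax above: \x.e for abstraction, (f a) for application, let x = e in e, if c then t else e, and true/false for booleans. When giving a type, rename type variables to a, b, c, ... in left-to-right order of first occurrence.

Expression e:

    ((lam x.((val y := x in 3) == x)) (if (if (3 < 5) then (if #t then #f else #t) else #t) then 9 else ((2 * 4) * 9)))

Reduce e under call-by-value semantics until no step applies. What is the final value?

Answer: false

Derivation:
step 0: ((\x.((let y = x in 3) == x)) (if (if (3 < 5) then (if true then false else true) else true) then 9 else ((2 * 4) * 9)))
step 1: [delta@1.0.0] ((\x.((let y = x in 3) == x)) (if (if true then (if true then false else true) else true) then 9 else ((2 * 4) * 9)))
step 2: [if@1.0] ((\x.((let y = x in 3) == x)) (if (if true then false else true) then 9 else ((2 * 4) * 9)))
step 3: [if@1.0] ((\x.((let y = x in 3) == x)) (if false then 9 else ((2 * 4) * 9)))
step 4: [if@1] ((\x.((let y = x in 3) == x)) ((2 * 4) * 9))
step 5: [delta@1.0] ((\x.((let y = x in 3) == x)) (8 * 9))
step 6: [delta@1] ((\x.((let y = x in 3) == x)) 72)
step 7: [beta@root] ((let y = 72 in 3) == 72)
step 8: [let@0] (3 == 72)
step 9: [delta@root] false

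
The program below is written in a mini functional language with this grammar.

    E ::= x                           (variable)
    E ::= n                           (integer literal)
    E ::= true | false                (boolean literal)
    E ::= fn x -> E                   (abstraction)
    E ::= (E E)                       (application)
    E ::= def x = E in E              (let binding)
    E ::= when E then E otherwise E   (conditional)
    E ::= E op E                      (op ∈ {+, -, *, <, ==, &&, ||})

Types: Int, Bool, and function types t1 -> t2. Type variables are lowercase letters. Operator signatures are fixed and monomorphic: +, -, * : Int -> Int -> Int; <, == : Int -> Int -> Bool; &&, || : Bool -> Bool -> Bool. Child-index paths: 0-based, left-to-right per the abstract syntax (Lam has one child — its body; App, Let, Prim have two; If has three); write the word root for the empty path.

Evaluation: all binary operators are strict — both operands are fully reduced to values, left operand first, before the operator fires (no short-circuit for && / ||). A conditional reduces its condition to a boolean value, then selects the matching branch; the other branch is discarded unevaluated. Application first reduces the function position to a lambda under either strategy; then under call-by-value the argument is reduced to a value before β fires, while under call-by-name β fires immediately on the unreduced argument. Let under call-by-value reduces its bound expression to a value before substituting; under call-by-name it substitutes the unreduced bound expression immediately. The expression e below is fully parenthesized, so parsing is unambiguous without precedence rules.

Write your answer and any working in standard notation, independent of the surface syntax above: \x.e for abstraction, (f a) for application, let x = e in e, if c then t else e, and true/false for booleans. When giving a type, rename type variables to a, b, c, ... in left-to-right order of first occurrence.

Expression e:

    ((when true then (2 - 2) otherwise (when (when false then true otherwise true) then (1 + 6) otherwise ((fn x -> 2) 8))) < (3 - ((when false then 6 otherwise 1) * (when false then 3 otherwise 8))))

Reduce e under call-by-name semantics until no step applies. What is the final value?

Answer: false

Working:
step 0: ((if true then (2 - 2) else (if (if false then true else true) then (1 + 6) else ((\x.2) 8))) < (3 - ((if false then 6 else 1) * (if false then 3 else 8))))
step 1: [if@0] ((2 - 2) < (3 - ((if false then 6 else 1) * (if false then 3 else 8))))
step 2: [delta@0] (0 < (3 - ((if false then 6 else 1) * (if false then 3 else 8))))
step 3: [if@1.1.0] (0 < (3 - (1 * (if false then 3 else 8))))
step 4: [if@1.1.1] (0 < (3 - (1 * 8)))
step 5: [delta@1.1] (0 < (3 - 8))
step 6: [delta@1] (0 < -5)
step 7: [delta@root] false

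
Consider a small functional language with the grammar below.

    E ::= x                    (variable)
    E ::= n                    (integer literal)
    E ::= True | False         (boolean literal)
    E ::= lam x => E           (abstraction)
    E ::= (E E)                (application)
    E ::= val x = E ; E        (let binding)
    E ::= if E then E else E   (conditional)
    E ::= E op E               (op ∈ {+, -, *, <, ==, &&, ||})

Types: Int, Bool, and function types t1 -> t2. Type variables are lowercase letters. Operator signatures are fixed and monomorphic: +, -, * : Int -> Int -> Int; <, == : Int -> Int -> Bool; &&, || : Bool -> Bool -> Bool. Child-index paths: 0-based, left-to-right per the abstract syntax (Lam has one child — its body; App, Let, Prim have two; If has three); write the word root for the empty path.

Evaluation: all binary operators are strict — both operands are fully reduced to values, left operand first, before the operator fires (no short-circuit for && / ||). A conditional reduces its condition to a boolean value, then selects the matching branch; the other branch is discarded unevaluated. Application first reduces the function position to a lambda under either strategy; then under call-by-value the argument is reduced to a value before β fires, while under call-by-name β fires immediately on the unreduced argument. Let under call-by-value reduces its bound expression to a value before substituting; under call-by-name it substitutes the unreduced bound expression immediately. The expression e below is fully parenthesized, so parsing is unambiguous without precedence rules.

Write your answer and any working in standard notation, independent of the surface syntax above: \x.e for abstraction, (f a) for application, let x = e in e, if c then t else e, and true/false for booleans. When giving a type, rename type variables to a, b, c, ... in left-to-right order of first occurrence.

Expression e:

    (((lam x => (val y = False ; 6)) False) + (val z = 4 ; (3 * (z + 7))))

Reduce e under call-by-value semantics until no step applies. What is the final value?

Trace:
step 0: (((\x.(let y = false in 6)) false) + (let z = 4 in (3 * (z + 7))))
step 1: [beta@0] ((let y = false in 6) + (let z = 4 in (3 * (z + 7))))
step 2: [let@0] (6 + (let z = 4 in (3 * (z + 7))))
step 3: [let@1] (6 + (3 * (4 + 7)))
step 4: [delta@1.1] (6 + (3 * 11))
step 5: [delta@1] (6 + 33)
step 6: [delta@root] 39

Answer: 39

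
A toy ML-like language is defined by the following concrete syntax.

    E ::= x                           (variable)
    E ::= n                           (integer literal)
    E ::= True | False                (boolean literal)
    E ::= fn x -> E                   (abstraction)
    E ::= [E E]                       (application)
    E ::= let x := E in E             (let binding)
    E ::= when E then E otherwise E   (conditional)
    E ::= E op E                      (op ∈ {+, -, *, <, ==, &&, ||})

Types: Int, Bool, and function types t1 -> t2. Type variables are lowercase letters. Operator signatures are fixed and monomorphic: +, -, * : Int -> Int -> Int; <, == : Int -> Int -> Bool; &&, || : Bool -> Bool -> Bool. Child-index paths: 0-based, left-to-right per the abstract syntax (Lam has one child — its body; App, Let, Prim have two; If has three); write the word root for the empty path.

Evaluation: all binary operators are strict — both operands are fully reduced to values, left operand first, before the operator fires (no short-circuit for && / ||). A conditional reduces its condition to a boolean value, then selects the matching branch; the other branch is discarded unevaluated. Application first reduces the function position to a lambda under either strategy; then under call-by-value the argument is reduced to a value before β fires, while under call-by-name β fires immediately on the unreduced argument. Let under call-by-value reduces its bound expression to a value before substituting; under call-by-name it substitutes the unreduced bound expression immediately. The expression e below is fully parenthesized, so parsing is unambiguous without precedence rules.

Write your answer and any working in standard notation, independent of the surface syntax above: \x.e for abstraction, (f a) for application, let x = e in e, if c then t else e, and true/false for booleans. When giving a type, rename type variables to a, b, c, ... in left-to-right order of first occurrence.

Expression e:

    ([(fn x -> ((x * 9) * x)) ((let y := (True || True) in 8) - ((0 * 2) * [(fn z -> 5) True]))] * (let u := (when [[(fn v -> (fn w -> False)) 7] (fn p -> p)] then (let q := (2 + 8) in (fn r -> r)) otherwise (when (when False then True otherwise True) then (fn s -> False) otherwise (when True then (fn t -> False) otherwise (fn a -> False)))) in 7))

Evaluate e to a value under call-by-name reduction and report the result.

Working:
step 0: (((\x.((x * 9) * x)) ((let y = (true || true) in 8) - ((0 * 2) * ((\z.5) true)))) * (let u = (if (((\v.(\w.false)) 7) (\p.p)) then (let q = (2 + 8) in (\r.r)) else (if (if false then true else true) then (\s.false) else (if true then (\t.false) else (\a.false)))) in 7))
step 1: [beta@0] (((((let y = (true || true) in 8) - ((0 * 2) * ((\z.5) true))) * 9) * ((let y = (true || true) in 8) - ((0 * 2) * ((\z.5) true)))) * (let u = (if (((\v.(\w.false)) 7) (\p.p)) then (let q = (2 + 8) in (\r.r)) else (if (if false then true else true) then (\s.false) else (if true then (\t.false) else (\a.false)))) in 7))
step 2: [let@0.0.0.0] ((((8 - ((0 * 2) * ((\z.5) true))) * 9) * ((let y = (true || true) in 8) - ((0 * 2) * ((\z.5) true)))) * (let u = (if (((\v.(\w.false)) 7) (\p.p)) then (let q = (2 + 8) in (\r.r)) else (if (if false then true else true) then (\s.false) else (if true then (\t.false) else (\a.false)))) in 7))
step 3: [delta@0.0.0.1.0] ((((8 - (0 * ((\z.5) true))) * 9) * ((let y = (true || true) in 8) - ((0 * 2) * ((\z.5) true)))) * (let u = (if (((\v.(\w.false)) 7) (\p.p)) then (let q = (2 + 8) in (\r.r)) else (if (if false then true else true) then (\s.false) else (if true then (\t.false) else (\a.false)))) in 7))
step 4: [beta@0.0.0.1.1] ((((8 - (0 * 5)) * 9) * ((let y = (true || true) in 8) - ((0 * 2) * ((\z.5) true)))) * (let u = (if (((\v.(\w.false)) 7) (\p.p)) then (let q = (2 + 8) in (\r.r)) else (if (if false then true else true) then (\s.false) else (if true then (\t.false) else (\a.false)))) in 7))
step 5: [delta@0.0.0.1] ((((8 - 0) * 9) * ((let y = (true || true) in 8) - ((0 * 2) * ((\z.5) true)))) * (let u = (if (((\v.(\w.false)) 7) (\p.p)) then (let q = (2 + 8) in (\r.r)) else (if (if false then true else true) then (\s.false) else (if true then (\t.false) else (\a.false)))) in 7))
step 6: [delta@0.0.0] (((8 * 9) * ((let y = (true || true) in 8) - ((0 * 2) * ((\z.5) true)))) * (let u = (if (((\v.(\w.false)) 7) (\p.p)) then (let q = (2 + 8) in (\r.r)) else (if (if false then true else true) then (\s.false) else (if true then (\t.false) else (\a.false)))) in 7))
step 7: [delta@0.0] ((72 * ((let y = (true || true) in 8) - ((0 * 2) * ((\z.5) true)))) * (let u = (if (((\v.(\w.false)) 7) (\p.p)) then (let q = (2 + 8) in (\r.r)) else (if (if false then true else true) then (\s.false) else (if true then (\t.false) else (\a.false)))) in 7))
step 8: [let@0.1.0] ((72 * (8 - ((0 * 2) * ((\z.5) true)))) * (let u = (if (((\v.(\w.false)) 7) (\p.p)) then (let q = (2 + 8) in (\r.r)) else (if (if false then true else true) then (\s.false) else (if true then (\t.false) else (\a.false)))) in 7))
step 9: [delta@0.1.1.0] ((72 * (8 - (0 * ((\z.5) true)))) * (let u = (if (((\v.(\w.false)) 7) (\p.p)) then (let q = (2 + 8) in (\r.r)) else (if (if false then true else true) then (\s.false) else (if true then (\t.false) else (\a.false)))) in 7))
step 10: [beta@0.1.1.1] ((72 * (8 - (0 * 5))) * (let u = (if (((\v.(\w.false)) 7) (\p.p)) then (let q = (2 + 8) in (\r.r)) else (if (if false then true else true) then (\s.false) else (if true then (\t.false) else (\a.false)))) in 7))
step 11: [delta@0.1.1] ((72 * (8 - 0)) * (let u = (if (((\v.(\w.false)) 7) (\p.p)) then (let q = (2 + 8) in (\r.r)) else (if (if false then true else true) then (\s.false) else (if true then (\t.false) else (\a.false)))) in 7))
step 12: [delta@0.1] ((72 * 8) * (let u = (if (((\v.(\w.false)) 7) (\p.p)) then (let q = (2 + 8) in (\r.r)) else (if (if false then true else true) then (\s.false) else (if true then (\t.false) else (\a.false)))) in 7))
step 13: [delta@0] (576 * (let u = (if (((\v.(\w.false)) 7) (\p.p)) then (let q = (2 + 8) in (\r.r)) else (if (if false then true else true) then (\s.false) else (if true then (\t.false) else (\a.false)))) in 7))
step 14: [let@1] (576 * 7)
step 15: [delta@root] 4032

Answer: 4032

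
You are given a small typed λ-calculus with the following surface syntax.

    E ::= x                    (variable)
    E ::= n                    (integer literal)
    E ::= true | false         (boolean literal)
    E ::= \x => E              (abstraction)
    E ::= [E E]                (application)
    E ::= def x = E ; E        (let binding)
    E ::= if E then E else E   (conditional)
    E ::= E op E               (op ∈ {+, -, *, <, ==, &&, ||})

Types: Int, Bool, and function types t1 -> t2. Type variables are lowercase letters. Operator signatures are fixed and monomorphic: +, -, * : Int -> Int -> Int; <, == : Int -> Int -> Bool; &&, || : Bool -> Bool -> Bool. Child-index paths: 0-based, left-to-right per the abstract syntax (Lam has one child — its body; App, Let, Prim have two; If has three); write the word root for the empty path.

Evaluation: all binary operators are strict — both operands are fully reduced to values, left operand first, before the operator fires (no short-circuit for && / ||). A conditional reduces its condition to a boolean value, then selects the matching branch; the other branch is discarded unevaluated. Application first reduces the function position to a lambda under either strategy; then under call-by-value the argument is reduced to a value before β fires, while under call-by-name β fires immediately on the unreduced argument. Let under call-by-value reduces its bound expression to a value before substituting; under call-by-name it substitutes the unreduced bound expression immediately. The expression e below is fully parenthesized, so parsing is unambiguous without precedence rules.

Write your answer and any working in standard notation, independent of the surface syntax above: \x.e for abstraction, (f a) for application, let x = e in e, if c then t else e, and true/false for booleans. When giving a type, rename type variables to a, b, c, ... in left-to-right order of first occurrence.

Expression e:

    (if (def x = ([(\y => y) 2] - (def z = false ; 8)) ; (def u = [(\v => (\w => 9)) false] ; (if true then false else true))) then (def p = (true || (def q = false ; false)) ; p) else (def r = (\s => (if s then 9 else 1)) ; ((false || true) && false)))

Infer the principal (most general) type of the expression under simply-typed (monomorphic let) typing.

Trace:
y : a
\y._ : a -> a
  unify a -> a ~ Int -> b
  unify a ~ Int
  unify Int ~ b
_ _ : Int
  unify Int ~ Int
let z : Bool
  unify Int ~ Int
let x : Int
\w._ : d -> Int
\v._ : c -> d -> Int
  unify c -> d -> Int ~ Bool -> e
  unify c ~ Bool
  unify d -> Int ~ e
_ _ : d -> Int
let u : d -> Int
  unify Bool ~ Bool
  unify Bool ~ Bool
  unify Bool ~ Bool
  unify Bool ~ Bool
let q : Bool
  unify Bool ~ Bool
let p : Bool
p : Bool
s : f
  unify f ~ Bool
  unify Int ~ Int
\s._ : Bool -> Int
let r : Bool -> Int
  unify Bool ~ Bool
  unify Bool ~ Bool
  unify Bool ~ Bool
  unify Bool ~ Bool
  unify Bool ~ Bool

Answer: Bool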